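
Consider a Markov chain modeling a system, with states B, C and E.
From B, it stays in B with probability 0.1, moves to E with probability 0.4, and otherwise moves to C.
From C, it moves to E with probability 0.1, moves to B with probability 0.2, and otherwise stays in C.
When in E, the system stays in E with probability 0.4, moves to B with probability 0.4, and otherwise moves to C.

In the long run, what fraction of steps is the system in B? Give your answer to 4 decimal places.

Let the stationary distribution be π with π = πP and π_1 + π_2 + π_3 = 1.
π_1 = 0.1·π_1 + 0.2·π_2 + 0.4·π_3
π_2 = 0.5·π_1 + 0.7·π_2 + 0.2·π_3
Solving with the normalization constraint gives π = (0.2254, 0.5352, 0.2394).
So the stationary probability of B is 0.2254.

0.2254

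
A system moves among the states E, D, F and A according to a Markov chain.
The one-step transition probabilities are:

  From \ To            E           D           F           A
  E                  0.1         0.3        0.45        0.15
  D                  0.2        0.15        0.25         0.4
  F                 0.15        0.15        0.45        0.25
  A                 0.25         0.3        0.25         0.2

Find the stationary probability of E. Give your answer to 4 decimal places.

0.1770

Let the stationary distribution be π with π = πP and π_1 + π_2 + π_3 + π_4 = 1.
π_1 = 0.1·π_1 + 0.2·π_2 + 0.15·π_3 + 0.25·π_4
π_2 = 0.3·π_1 + 0.15·π_2 + 0.15·π_3 + 0.3·π_4
π_3 = 0.45·π_1 + 0.25·π_2 + 0.45·π_3 + 0.25·π_4
Solving with the normalization constraint gives π = (0.1770, 0.2143, 0.3568, 0.2519).
So the stationary probability of E is 0.1770.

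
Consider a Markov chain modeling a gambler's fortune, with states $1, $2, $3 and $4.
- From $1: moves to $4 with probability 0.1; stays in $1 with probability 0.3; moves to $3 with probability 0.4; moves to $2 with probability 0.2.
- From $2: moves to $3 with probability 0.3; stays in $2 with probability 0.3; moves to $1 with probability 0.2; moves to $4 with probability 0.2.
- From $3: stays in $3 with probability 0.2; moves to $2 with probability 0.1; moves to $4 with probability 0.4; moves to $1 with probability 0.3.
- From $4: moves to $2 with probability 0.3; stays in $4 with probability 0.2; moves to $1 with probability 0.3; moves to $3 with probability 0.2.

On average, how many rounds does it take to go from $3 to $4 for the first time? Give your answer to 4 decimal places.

3.5371

Let t(s) be the expected number of rounds to first reach $4 from state s, with t($4) = 0. Conditioning on the first round:
t($1) = 1 + 0.3·t($1) + 0.2·t($2) + 0.4·t($3)
t($2) = 1 + 0.2·t($1) + 0.3·t($2) + 0.3·t($3)
t($3) = 1 + 0.3·t($1) + 0.1·t($2) + 0.2·t($3)
Solving: t($1) = 4.6725, t($2) = 4.2795, t($3) = 3.5371.
Expected rounds from $3 to $4: 3.5371.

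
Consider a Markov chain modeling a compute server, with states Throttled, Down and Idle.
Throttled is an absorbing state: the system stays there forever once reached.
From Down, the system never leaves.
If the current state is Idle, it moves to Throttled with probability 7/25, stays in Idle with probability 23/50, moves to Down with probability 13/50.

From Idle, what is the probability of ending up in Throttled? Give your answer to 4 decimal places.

0.5185

Let h(s) be the probability of absorption at Throttled starting from transient state s. Then h(Throttled) = 1 and h(Down) = 0. By first-step analysis:
h(Idle) = 0.28·1 + 0.26·0 + 0.46·h(Idle)
Solving: h(Idle) = 0.5185.
Starting from Idle, the probability is 0.5185.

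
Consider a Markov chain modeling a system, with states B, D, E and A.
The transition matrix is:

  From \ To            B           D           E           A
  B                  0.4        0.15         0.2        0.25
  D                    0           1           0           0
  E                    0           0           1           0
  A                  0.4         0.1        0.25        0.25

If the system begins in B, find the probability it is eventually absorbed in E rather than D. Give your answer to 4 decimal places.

0.6071

Let h(s) be the probability of absorption at E starting from transient state s. Then h(E) = 1 and h(D) = 0. By first-step analysis:
h(B) = 0.4·h(B) + 0.15·0 + 0.2·1 + 0.25·h(A)
h(A) = 0.4·h(B) + 0.1·0 + 0.25·1 + 0.25·h(A)
Solving: h(B) = 0.6071, h(A) = 0.6571.
Starting from B, the probability is 0.6071.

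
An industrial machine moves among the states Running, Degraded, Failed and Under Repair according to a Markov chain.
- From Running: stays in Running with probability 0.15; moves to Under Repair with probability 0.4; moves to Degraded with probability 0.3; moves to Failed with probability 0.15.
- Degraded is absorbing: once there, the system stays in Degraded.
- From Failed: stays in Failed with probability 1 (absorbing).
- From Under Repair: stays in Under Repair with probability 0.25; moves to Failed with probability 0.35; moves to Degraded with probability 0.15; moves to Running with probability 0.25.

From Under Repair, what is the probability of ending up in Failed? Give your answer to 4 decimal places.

0.6233

Let h(s) be the probability of absorption at Failed starting from transient state s. Then h(Failed) = 1 and h(Degraded) = 0. By first-step analysis:
h(Running) = 0.15·h(Running) + 0.3·0 + 0.15·1 + 0.4·h(Under Repair)
h(Under Repair) = 0.25·h(Running) + 0.15·0 + 0.35·1 + 0.25·h(Under Repair)
Solving: h(Running) = 0.4698, h(Under Repair) = 0.6233.
Starting from Under Repair, the probability is 0.6233.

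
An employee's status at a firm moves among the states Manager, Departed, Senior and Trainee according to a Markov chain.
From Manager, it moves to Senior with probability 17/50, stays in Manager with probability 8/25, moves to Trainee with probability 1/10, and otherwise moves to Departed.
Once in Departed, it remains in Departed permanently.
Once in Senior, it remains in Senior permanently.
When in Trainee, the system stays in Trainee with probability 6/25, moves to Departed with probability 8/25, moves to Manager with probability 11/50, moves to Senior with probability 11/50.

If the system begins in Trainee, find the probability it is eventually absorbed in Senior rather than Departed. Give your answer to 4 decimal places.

0.4535

Let h(s) be the probability of absorption at Senior starting from transient state s. Then h(Senior) = 1 and h(Departed) = 0. By first-step analysis:
h(Manager) = 0.32·h(Manager) + 0.24·0 + 0.34·1 + 0.1·h(Trainee)
h(Trainee) = 0.22·h(Manager) + 0.32·0 + 0.22·1 + 0.24·h(Trainee)
Solving: h(Manager) = 0.5667, h(Trainee) = 0.4535.
Starting from Trainee, the probability is 0.4535.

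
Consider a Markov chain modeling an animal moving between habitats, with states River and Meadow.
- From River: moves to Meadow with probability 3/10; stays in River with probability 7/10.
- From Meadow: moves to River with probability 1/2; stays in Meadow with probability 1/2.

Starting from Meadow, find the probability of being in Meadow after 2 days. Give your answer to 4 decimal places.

Sum over the intermediate state after 1 day:
P = P(Meadow→River)·P(River→Meadow) + P(Meadow→Meadow)·P(Meadow→Meadow)
  = 0.5×0.3 + 0.5×0.5
  = 0.1500 + 0.2500 = 0.4000

0.4000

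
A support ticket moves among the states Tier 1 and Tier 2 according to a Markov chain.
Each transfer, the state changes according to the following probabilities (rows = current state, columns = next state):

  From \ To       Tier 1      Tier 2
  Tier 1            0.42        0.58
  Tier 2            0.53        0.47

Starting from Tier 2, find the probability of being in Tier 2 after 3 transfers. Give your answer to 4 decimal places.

Propagate the distribution vector 3 transfers from Tier 2.
After 0 transfers: (0.0000, 1.0000)
After 1 transfer: (0.5300, 0.4700)
After 2 transfers: (0.4717, 0.5283)
After 3 transfers: (0.4781, 0.5219)
P(in Tier 2 after 3 transfers) = 0.5219

0.5219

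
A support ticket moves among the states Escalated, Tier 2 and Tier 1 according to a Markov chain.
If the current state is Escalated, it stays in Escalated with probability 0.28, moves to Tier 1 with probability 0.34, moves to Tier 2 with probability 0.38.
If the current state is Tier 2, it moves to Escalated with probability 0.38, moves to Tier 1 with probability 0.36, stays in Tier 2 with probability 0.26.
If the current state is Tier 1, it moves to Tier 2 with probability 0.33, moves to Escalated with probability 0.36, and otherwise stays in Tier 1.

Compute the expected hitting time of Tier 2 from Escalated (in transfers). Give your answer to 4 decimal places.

Let t(s) be the expected number of transfers to first reach Tier 2 from state s, with t(Tier 2) = 0. Conditioning on the first transfer:
t(Escalated) = 1 + 0.28·t(Escalated) + 0.34·t(Tier 1)
t(Tier 1) = 1 + 0.36·t(Escalated) + 0.31·t(Tier 1)
Solving: t(Escalated) = 2.7511, t(Tier 1) = 2.8846.
Expected transfers from Escalated to Tier 2: 2.7511.

2.7511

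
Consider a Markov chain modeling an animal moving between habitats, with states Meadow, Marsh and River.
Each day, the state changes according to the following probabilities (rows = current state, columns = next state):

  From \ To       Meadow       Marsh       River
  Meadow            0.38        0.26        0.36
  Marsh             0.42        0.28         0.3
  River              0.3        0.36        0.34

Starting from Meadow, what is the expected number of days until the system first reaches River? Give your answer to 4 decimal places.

Let t(s) be the expected number of days to first reach River from state s, with t(River) = 0. Conditioning on the first day:
t(Meadow) = 1 + 0.38·t(Meadow) + 0.26·t(Marsh)
t(Marsh) = 1 + 0.42·t(Meadow) + 0.28·t(Marsh)
Solving: t(Meadow) = 2.9063, t(Marsh) = 3.0842.
Expected days from Meadow to River: 2.9063.

2.9063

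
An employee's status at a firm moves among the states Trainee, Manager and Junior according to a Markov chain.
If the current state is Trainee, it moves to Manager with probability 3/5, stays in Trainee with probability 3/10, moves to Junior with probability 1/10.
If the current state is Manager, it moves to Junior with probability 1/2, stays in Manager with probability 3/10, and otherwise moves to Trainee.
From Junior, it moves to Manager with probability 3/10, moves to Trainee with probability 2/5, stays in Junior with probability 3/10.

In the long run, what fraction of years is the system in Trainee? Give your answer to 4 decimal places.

0.2931

Let the stationary distribution be π with π = πP and π_1 + π_2 + π_3 = 1.
π_1 = 0.3·π_1 + 0.2·π_2 + 0.4·π_3
π_2 = 0.6·π_1 + 0.3·π_2 + 0.3·π_3
Solving with the normalization constraint gives π = (0.2931, 0.3879, 0.3190).
So the stationary probability of Trainee is 0.2931.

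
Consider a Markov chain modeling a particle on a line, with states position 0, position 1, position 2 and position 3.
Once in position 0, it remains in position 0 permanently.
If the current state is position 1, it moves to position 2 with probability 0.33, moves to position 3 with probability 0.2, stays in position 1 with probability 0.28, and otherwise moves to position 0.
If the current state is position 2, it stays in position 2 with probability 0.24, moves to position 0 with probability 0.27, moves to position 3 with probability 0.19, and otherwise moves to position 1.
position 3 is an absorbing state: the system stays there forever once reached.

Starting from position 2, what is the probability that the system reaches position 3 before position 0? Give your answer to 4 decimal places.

0.4391

Let h(s) be the probability of absorption at position 3 starting from transient state s. Then h(position 3) = 1 and h(position 0) = 0. By first-step analysis:
h(position 1) = 0.19·0 + 0.28·h(position 1) + 0.33·h(position 2) + 0.2·1
h(position 2) = 0.27·0 + 0.3·h(position 1) + 0.24·h(position 2) + 0.19·1
Solving: h(position 1) = 0.4790, h(position 2) = 0.4391.
Starting from position 2, the probability is 0.4391.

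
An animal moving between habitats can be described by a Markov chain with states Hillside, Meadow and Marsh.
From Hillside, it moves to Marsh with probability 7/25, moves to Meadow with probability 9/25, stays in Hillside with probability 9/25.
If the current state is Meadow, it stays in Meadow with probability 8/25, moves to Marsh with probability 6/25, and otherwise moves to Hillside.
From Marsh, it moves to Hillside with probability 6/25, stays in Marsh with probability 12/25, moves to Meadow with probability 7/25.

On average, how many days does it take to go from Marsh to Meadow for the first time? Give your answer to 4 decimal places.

Let t(s) be the expected number of days to first reach Meadow from state s, with t(Meadow) = 0. Conditioning on the first day:
t(Hillside) = 1 + 0.36·t(Hillside) + 0.28·t(Marsh)
t(Marsh) = 1 + 0.24·t(Hillside) + 0.48·t(Marsh)
Solving: t(Hillside) = 3.0120, t(Marsh) = 3.3133.
Expected days from Marsh to Meadow: 3.3133.

3.3133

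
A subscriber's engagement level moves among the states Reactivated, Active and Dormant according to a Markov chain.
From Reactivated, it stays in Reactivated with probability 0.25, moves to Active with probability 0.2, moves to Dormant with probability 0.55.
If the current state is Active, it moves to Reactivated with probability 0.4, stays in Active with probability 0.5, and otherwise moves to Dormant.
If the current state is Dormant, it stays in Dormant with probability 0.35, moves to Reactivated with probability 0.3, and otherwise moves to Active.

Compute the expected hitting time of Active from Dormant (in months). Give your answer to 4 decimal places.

3.2558

Let t(s) be the expected number of months to first reach Active from state s, with t(Active) = 0. Conditioning on the first month:
t(Reactivated) = 1 + 0.25·t(Reactivated) + 0.55·t(Dormant)
t(Dormant) = 1 + 0.3·t(Reactivated) + 0.35·t(Dormant)
Solving: t(Reactivated) = 3.7209, t(Dormant) = 3.2558.
Expected months from Dormant to Active: 3.2558.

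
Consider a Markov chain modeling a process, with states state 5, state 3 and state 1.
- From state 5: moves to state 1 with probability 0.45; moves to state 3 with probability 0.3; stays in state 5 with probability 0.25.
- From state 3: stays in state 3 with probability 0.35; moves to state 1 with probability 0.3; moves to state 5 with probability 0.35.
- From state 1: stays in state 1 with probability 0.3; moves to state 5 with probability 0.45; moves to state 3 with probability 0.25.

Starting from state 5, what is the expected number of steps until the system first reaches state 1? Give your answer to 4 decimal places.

Let t(s) be the expected number of steps to first reach state 1 from state s, with t(state 1) = 0. Conditioning on the first step:
t(state 5) = 1 + 0.25·t(state 5) + 0.3·t(state 3)
t(state 3) = 1 + 0.35·t(state 5) + 0.35·t(state 3)
Solving: t(state 5) = 2.4837, t(state 3) = 2.8758.
Expected steps from state 5 to state 1: 2.4837.

2.4837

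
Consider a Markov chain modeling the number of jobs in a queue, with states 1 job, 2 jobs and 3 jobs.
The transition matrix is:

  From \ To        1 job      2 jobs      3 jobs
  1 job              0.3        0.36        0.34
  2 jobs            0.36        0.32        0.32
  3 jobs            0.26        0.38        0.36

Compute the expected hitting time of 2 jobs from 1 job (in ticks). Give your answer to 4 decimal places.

2.7253

Let t(s) be the expected number of ticks to first reach 2 jobs from state s, with t(2 jobs) = 0. Conditioning on the first tick:
t(1 job) = 1 + 0.3·t(1 job) + 0.34·t(3 jobs)
t(3 jobs) = 1 + 0.26·t(1 job) + 0.36·t(3 jobs)
Solving: t(1 job) = 2.7253, t(3 jobs) = 2.6696.
Expected ticks from 1 job to 2 jobs: 2.7253.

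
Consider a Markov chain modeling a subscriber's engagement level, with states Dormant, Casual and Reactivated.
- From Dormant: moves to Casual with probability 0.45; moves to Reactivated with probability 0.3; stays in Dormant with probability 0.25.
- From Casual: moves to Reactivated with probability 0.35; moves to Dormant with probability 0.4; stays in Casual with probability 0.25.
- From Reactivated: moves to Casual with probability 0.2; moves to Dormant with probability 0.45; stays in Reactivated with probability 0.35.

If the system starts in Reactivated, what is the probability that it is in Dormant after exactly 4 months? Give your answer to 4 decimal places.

0.3620

Propagate the distribution vector 4 months from Reactivated.
After 0 months: (0.0000, 0.0000, 1.0000)
After 1 month: (0.4500, 0.2000, 0.3500)
After 2 months: (0.3500, 0.3225, 0.3275)
After 3 months: (0.3639, 0.3036, 0.3325)
After 4 months: (0.3620, 0.3062, 0.3318)
P(in Dormant after 4 months) = 0.3620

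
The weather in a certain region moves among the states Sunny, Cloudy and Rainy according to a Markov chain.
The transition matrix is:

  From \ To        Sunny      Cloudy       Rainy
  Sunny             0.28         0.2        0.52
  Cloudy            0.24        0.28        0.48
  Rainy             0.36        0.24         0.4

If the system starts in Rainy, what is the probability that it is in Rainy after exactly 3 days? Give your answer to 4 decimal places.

0.4551

Propagate the distribution vector 3 days from Rainy.
After 0 days: (0.0000, 0.0000, 1.0000)
After 1 day: (0.3600, 0.2400, 0.4000)
After 2 days: (0.3024, 0.2352, 0.4624)
After 3 days: (0.3076, 0.2373, 0.4551)
P(in Rainy after 3 days) = 0.4551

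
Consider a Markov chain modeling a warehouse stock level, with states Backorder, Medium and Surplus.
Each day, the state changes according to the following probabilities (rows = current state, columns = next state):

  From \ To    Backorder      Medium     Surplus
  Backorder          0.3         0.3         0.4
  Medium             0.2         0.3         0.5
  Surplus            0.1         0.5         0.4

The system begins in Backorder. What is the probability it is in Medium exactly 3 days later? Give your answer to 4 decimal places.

0.3860

Propagate the distribution vector 3 days from Backorder.
After 0 days: (1.0000, 0.0000, 0.0000)
After 1 day: (0.3000, 0.3000, 0.4000)
After 2 days: (0.1900, 0.3800, 0.4300)
After 3 days: (0.1760, 0.3860, 0.4380)
P(in Medium after 3 days) = 0.3860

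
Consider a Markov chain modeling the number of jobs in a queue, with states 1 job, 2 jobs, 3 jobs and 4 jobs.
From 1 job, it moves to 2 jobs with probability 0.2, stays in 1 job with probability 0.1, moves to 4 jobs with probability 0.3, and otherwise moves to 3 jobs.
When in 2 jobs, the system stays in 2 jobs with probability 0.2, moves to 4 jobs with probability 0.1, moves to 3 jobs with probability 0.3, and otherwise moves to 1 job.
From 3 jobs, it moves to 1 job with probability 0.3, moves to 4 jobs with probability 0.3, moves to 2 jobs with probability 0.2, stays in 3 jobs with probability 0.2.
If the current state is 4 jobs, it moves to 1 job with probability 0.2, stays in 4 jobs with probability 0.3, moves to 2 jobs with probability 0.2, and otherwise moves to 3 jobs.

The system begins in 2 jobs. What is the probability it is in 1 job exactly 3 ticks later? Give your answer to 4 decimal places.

Propagate the distribution vector 3 ticks from 2 jobs.
After 0 ticks: (0.0000, 1.0000, 0.0000, 0.0000)
After 1 tick: (0.4000, 0.2000, 0.3000, 0.1000)
After 2 ticks: (0.2300, 0.2000, 0.3100, 0.2600)
After 3 ticks: (0.2480, 0.2000, 0.2920, 0.2600)
P(in 1 job after 3 ticks) = 0.2480

0.2480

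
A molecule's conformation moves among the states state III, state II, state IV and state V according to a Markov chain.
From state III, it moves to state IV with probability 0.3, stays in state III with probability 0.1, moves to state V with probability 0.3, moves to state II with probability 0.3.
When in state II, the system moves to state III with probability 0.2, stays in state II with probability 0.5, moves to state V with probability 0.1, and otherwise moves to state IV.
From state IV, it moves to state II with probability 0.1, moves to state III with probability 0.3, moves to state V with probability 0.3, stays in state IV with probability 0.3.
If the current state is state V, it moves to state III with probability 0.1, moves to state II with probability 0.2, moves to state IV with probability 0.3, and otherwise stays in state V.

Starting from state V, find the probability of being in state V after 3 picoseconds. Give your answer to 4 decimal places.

Propagate the distribution vector 3 picoseconds from state V.
After 0 picoseconds: (0.0000, 0.0000, 0.0000, 1.0000)
After 1 picosecond: (0.1000, 0.2000, 0.3000, 0.4000)
After 2 picoseconds: (0.1800, 0.2400, 0.2800, 0.3000)
After 3 picoseconds: (0.1800, 0.2620, 0.2760, 0.2820)
P(in state V after 3 picoseconds) = 0.2820

0.2820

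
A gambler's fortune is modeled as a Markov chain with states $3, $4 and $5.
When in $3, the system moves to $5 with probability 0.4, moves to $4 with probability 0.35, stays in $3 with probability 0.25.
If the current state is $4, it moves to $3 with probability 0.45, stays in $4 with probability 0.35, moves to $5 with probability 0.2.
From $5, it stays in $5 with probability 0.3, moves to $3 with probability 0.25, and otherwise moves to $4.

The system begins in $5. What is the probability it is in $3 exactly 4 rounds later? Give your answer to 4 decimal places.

Propagate the distribution vector 4 rounds from $5.
After 0 rounds: (0.0000, 0.0000, 1.0000)
After 1 round: (0.2500, 0.4500, 0.3000)
After 2 rounds: (0.3400, 0.3800, 0.2800)
After 3 rounds: (0.3260, 0.3780, 0.2960)
After 4 rounds: (0.3256, 0.3796, 0.2948)
P(in $3 after 4 rounds) = 0.3256

0.3256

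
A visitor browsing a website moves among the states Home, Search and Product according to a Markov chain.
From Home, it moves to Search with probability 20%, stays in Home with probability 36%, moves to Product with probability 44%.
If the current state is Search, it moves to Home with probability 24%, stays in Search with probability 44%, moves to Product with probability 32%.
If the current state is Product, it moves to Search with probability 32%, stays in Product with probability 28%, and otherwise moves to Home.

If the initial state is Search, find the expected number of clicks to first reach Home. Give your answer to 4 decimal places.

3.4574

Let t(s) be the expected number of clicks to first reach Home from state s, with t(Home) = 0. Conditioning on the first click:
t(Search) = 1 + 0.44·t(Search) + 0.32·t(Product)
t(Product) = 1 + 0.32·t(Search) + 0.28·t(Product)
Solving: t(Search) = 3.4574, t(Product) = 2.9255.
Expected clicks from Search to Home: 3.4574.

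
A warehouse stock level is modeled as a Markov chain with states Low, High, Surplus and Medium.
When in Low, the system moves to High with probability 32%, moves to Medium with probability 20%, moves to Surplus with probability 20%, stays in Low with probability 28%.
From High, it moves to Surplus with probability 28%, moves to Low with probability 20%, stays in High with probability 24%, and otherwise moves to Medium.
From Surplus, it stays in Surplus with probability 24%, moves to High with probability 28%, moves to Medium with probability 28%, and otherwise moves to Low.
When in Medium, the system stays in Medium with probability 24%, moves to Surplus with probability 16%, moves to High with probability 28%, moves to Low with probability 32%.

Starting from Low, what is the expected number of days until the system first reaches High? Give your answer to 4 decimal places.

Let t(s) be the expected number of days to first reach High from state s, with t(High) = 0. Conditioning on the first day:
t(Low) = 1 + 0.28·t(Low) + 0.2·t(Surplus) + 0.2·t(Medium)
t(Surplus) = 1 + 0.2·t(Low) + 0.24·t(Surplus) + 0.28·t(Medium)
t(Medium) = 1 + 0.32·t(Low) + 0.16·t(Surplus) + 0.24·t(Medium)
Solving: t(Low) = 3.2998, t(Surplus) = 3.4483, t(Medium) = 3.4311.
Expected days from Low to High: 3.2998.

3.2998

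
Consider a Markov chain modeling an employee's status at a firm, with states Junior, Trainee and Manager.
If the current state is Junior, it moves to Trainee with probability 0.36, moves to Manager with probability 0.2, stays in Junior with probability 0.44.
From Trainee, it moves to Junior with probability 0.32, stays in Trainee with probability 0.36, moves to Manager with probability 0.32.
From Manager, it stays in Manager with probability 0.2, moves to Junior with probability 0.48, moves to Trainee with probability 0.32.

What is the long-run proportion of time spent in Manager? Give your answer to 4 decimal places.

Let the stationary distribution be π with π = πP and π_1 + π_2 + π_3 = 1.
π_1 = 0.44·π_1 + 0.32·π_2 + 0.48·π_3
π_2 = 0.36·π_1 + 0.36·π_2 + 0.32·π_3
Solving with the normalization constraint gives π = (0.4076, 0.3503, 0.2420).
So the stationary probability of Manager is 0.2420.

0.2420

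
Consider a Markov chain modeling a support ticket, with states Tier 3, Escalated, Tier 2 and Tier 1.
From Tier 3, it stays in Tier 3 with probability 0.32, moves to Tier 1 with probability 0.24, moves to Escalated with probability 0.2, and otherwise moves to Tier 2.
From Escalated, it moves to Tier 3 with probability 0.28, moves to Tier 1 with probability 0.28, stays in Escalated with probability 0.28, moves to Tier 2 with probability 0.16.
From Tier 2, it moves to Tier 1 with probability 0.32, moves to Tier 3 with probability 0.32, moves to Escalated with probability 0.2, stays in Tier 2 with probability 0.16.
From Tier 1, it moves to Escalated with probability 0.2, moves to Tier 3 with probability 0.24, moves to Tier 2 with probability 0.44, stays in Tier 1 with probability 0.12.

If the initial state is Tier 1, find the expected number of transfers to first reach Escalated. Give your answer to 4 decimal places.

Let t(s) be the expected number of transfers to first reach Escalated from state s, with t(Escalated) = 0. Conditioning on the first transfer:
t(Tier 3) = 1 + 0.32·t(Tier 3) + 0.24·t(Tier 2) + 0.24·t(Tier 1)
t(Tier 2) = 1 + 0.32·t(Tier 3) + 0.16·t(Tier 2) + 0.32·t(Tier 1)
t(Tier 1) = 1 + 0.24·t(Tier 3) + 0.44·t(Tier 2) + 0.12·t(Tier 1)
Solving: t(Tier 3) = 5.0000, t(Tier 2) = 5.0000, t(Tier 1) = 5.0000.
Expected transfers from Tier 1 to Escalated: 5.0000.

5.0000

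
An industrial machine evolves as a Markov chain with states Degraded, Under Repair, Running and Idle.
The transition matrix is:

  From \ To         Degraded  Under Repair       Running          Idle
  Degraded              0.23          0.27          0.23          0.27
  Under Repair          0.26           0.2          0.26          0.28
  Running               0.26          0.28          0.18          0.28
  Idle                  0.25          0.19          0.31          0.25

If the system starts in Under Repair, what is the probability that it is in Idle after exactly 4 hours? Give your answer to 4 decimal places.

0.2694

Propagate the distribution vector 4 hours from Under Repair.
After 0 hours: (0.0000, 1.0000, 0.0000, 0.0000)
After 1 hour: (0.2600, 0.2000, 0.2600, 0.2800)
After 2 hours: (0.2494, 0.2362, 0.2454, 0.2690)
After 3 hours: (0.2498, 0.2344, 0.2463, 0.2694)
After 4 hours: (0.2498, 0.2345, 0.2463, 0.2694)
P(in Idle after 4 hours) = 0.2694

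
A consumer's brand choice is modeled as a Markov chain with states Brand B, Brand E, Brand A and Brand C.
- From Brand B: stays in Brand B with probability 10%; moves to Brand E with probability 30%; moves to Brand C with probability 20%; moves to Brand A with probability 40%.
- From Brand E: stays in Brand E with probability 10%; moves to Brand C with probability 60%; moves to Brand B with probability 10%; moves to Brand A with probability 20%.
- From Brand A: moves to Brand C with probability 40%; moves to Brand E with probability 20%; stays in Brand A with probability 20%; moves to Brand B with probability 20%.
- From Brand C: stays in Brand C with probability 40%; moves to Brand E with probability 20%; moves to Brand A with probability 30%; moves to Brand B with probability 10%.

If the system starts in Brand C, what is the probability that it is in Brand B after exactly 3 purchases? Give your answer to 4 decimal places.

0.1260

Propagate the distribution vector 3 purchases from Brand C.
After 0 purchases: (0.0000, 0.0000, 0.0000, 1.0000)
After 1 purchase: (0.1000, 0.2000, 0.3000, 0.4000)
After 2 purchases: (0.1300, 0.1900, 0.2600, 0.4200)
After 3 purchases: (0.1260, 0.1940, 0.2680, 0.4120)
P(in Brand B after 3 purchases) = 0.1260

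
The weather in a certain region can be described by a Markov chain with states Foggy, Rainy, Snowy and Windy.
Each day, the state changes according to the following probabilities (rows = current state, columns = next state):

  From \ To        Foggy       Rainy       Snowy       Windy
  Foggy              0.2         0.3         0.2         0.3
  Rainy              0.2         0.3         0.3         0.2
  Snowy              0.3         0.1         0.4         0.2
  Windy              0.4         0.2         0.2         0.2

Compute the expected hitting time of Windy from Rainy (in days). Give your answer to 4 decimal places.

Let t(s) be the expected number of days to first reach Windy from state s, with t(Windy) = 0. Conditioning on the first day:
t(Foggy) = 1 + 0.2·t(Foggy) + 0.3·t(Rainy) + 0.2·t(Snowy)
t(Rainy) = 1 + 0.2·t(Foggy) + 0.3·t(Rainy) + 0.3·t(Snowy)
t(Snowy) = 1 + 0.3·t(Foggy) + 0.1·t(Rainy) + 0.4·t(Snowy)
Solving: t(Foggy) = 4.0394, t(Rainy) = 4.4828, t(Snowy) = 4.4335.
Expected days from Rainy to Windy: 4.4828.

4.4828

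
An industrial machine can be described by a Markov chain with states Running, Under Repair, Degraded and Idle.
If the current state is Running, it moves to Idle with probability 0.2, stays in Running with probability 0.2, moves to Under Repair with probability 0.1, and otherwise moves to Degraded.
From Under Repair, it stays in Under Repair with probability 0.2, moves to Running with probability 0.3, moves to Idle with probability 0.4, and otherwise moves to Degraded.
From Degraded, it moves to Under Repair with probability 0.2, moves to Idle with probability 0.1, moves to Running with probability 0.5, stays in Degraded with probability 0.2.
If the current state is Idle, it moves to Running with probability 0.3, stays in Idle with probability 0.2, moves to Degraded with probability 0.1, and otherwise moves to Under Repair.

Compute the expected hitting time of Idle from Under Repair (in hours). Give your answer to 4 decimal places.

Let t(s) be the expected number of hours to first reach Idle from state s, with t(Idle) = 0. Conditioning on the first hour:
t(Running) = 1 + 0.2·t(Running) + 0.1·t(Under Repair) + 0.5·t(Degraded)
t(Under Repair) = 1 + 0.3·t(Running) + 0.2·t(Under Repair) + 0.1·t(Degraded)
t(Degraded) = 1 + 0.5·t(Running) + 0.2·t(Under Repair) + 0.2·t(Degraded)
Solving: t(Running) = 5.1055, t(Under Repair) = 3.8397, t(Degraded) = 5.4008.
Expected hours from Under Repair to Idle: 3.8397.

3.8397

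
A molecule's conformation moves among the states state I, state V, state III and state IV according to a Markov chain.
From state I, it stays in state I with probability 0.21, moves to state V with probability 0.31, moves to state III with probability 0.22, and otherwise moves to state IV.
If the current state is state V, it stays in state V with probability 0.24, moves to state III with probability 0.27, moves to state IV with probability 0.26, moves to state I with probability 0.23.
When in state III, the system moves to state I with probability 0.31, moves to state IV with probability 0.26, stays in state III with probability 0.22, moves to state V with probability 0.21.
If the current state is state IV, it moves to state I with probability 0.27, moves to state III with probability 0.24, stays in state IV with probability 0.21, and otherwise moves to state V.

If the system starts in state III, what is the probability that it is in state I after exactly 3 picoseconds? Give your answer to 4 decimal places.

0.2537

Propagate the distribution vector 3 picoseconds from state III.
After 0 picoseconds: (0.0000, 0.0000, 1.0000, 0.0000)
After 1 picosecond: (0.3100, 0.2100, 0.2200, 0.2600)
After 2 picoseconds: (0.2518, 0.2655, 0.2357, 0.2470)
After 3 picoseconds: (0.2537, 0.2604, 0.2382, 0.2477)
P(in state I after 3 picoseconds) = 0.2537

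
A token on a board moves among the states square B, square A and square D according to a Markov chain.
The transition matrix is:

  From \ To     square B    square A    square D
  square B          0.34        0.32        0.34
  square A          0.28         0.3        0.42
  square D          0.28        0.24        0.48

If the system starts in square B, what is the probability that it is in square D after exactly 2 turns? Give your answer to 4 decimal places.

Sum over the intermediate state after 1 turn:
P = P(square B→square B)·P(square B→square D) + P(square B→square A)·P(square A→square D) + P(square B→square D)·P(square D→square D)
  = 0.34×0.34 + 0.32×0.42 + 0.34×0.48
  = 0.1156 + 0.1344 + 0.1632 = 0.4132

0.4132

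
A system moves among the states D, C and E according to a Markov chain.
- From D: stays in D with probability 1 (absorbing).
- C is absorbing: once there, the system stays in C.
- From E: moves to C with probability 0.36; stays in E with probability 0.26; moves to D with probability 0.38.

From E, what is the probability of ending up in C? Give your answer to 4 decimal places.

Let h(s) be the probability of absorption at C starting from transient state s. Then h(C) = 1 and h(D) = 0. By first-step analysis:
h(E) = 0.38·0 + 0.36·1 + 0.26·h(E)
Solving: h(E) = 0.4865.
Starting from E, the probability is 0.4865.

0.4865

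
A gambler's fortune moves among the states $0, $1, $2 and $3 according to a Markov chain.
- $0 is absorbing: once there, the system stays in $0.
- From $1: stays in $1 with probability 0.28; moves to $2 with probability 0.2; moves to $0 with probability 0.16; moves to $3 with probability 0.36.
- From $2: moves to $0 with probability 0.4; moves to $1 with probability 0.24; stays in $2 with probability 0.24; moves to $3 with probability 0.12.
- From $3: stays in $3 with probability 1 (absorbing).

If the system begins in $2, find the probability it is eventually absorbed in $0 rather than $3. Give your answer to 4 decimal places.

0.6538

Let h(s) be the probability of absorption at $0 starting from transient state s. Then h($0) = 1 and h($3) = 0. By first-step analysis:
h($1) = 0.16·1 + 0.28·h($1) + 0.2·h($2) + 0.36·0
h($2) = 0.4·1 + 0.24·h($1) + 0.24·h($2) + 0.12·0
Solving: h($1) = 0.4038, h($2) = 0.6538.
Starting from $2, the probability is 0.6538.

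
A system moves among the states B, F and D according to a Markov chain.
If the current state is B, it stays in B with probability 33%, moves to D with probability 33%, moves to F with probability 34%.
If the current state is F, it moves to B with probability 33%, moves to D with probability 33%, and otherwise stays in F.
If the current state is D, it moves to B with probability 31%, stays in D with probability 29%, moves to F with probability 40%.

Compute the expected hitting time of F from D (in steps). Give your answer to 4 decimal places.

2.6245

Let t(s) be the expected number of steps to first reach F from state s, with t(F) = 0. Conditioning on the first step:
t(B) = 1 + 0.33·t(B) + 0.33·t(D)
t(D) = 1 + 0.31·t(B) + 0.29·t(D)
Solving: t(B) = 2.7852, t(D) = 2.6245.
Expected steps from D to F: 2.6245.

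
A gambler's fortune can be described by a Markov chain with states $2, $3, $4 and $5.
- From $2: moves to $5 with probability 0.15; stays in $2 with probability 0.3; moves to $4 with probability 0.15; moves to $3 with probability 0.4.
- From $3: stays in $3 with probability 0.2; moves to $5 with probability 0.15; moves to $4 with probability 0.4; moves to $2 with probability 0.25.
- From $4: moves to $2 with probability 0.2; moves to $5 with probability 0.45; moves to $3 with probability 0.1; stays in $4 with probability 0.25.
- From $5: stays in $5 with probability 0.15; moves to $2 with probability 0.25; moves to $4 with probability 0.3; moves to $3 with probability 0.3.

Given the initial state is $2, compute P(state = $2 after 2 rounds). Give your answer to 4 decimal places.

0.2575

Propagate the distribution vector 2 rounds from $2.
After 0 rounds: (1.0000, 0.0000, 0.0000, 0.0000)
After 1 round: (0.3000, 0.4000, 0.1500, 0.1500)
After 2 rounds: (0.2575, 0.2600, 0.2875, 0.1950)
P(in $2 after 2 rounds) = 0.2575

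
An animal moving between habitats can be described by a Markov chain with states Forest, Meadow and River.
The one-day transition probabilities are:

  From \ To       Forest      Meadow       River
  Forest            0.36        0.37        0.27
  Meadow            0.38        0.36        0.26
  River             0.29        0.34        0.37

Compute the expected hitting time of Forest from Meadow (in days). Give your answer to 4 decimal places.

2.8272

Let t(s) be the expected number of days to first reach Forest from state s, with t(Forest) = 0. Conditioning on the first day:
t(Meadow) = 1 + 0.36·t(Meadow) + 0.26·t(River)
t(River) = 1 + 0.34·t(Meadow) + 0.37·t(River)
Solving: t(Meadow) = 2.8272, t(River) = 3.1131.
Expected days from Meadow to Forest: 2.8272.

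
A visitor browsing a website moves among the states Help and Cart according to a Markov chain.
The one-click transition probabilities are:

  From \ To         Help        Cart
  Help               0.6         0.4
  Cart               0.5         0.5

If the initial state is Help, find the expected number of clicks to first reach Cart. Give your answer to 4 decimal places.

2.5000

Let t(s) be the expected number of clicks to first reach Cart from state s, with t(Cart) = 0. Conditioning on the first click:
t(Help) = 1 + 0.6·t(Help)
Solving: t(Help) = 2.5000.
Expected clicks from Help to Cart: 2.5000.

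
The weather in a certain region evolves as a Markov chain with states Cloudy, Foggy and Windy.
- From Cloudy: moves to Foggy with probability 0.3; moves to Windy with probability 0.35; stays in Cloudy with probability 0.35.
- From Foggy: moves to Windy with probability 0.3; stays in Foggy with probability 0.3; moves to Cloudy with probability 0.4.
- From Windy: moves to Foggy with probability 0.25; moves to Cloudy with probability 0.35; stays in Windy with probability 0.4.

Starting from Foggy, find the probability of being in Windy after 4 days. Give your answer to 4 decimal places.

Propagate the distribution vector 4 days from Foggy.
After 0 days: (0.0000, 1.0000, 0.0000)
After 1 day: (0.4000, 0.3000, 0.3000)
After 2 days: (0.3650, 0.2850, 0.3500)
After 3 days: (0.3643, 0.2825, 0.3533)
After 4 days: (0.3641, 0.2823, 0.3535)
P(in Windy after 4 days) = 0.3535

0.3535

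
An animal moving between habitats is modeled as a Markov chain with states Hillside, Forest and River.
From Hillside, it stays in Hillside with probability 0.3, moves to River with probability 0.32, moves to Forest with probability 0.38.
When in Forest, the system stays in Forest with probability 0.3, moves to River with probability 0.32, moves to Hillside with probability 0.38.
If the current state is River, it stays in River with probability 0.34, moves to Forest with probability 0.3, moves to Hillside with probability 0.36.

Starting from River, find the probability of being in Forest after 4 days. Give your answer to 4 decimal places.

Propagate the distribution vector 4 days from River.
After 0 days: (0.0000, 0.0000, 1.0000)
After 1 day: (0.3600, 0.3000, 0.3400)
After 2 days: (0.3444, 0.3288, 0.3268)
After 3 days: (0.3459, 0.3276, 0.3265)
After 4 days: (0.3458, 0.3277, 0.3265)
P(in Forest after 4 days) = 0.3277

0.3277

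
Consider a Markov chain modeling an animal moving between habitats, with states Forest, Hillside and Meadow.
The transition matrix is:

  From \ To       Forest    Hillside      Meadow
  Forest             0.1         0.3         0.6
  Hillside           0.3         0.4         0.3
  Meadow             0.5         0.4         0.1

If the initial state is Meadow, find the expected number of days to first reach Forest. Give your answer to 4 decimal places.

2.3810

Let t(s) be the expected number of days to first reach Forest from state s, with t(Forest) = 0. Conditioning on the first day:
t(Hillside) = 1 + 0.4·t(Hillside) + 0.3·t(Meadow)
t(Meadow) = 1 + 0.4·t(Hillside) + 0.1·t(Meadow)
Solving: t(Hillside) = 2.8571, t(Meadow) = 2.3810.
Expected days from Meadow to Forest: 2.3810.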